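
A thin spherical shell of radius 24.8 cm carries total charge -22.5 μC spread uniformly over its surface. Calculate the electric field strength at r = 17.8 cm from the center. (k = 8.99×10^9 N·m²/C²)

|E| = 0 N/C

By spherical symmetry E is radial; choose a Gaussian sphere of radius r = 17.8 cm (inside the shell, r < 24.8 cm).
No charge lies within this surface, so Q_enc = 0 and Gauss's law gives E·4πr² = 0 ⇒ E = 0.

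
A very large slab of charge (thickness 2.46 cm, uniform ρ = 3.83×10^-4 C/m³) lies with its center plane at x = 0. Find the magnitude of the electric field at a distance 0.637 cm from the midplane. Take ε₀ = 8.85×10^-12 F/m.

By symmetry E is perpendicular to the slab. A Gaussian pillbox from −0.637 cm to +0.637 cm (face area A) lies entirely within the slab.
Q_enc = ρ·(2x)·A and flux = 2EA, so 2EA = 2ρxA/ε₀ ⇒ E = |ρ|x/ε₀.
E = (3.83×10^-4)(0.00637)/(8.85×10^-12) = 2.76e5 N/C.

2.76×10^5 N/C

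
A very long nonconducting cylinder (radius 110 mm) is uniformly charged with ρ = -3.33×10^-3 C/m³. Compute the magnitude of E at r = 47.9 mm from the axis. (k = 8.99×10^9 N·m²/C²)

9.01×10^6 V/m

Coaxial Gaussian cylinder, radius r = 47.9 mm, length L (r < R).
Charge inside radius r per length L is ρ·πr²·L, so λ_enc = ρπr² = -2.40×10^-5 C/m.
Gauss's law: E·2πrL = λ_enc L/ε₀.
E = 2k|λ_enc|/r = 2(8.99×10^9)(2.40×10^-5)/(0.0479) = 9.01×10^6 N/C.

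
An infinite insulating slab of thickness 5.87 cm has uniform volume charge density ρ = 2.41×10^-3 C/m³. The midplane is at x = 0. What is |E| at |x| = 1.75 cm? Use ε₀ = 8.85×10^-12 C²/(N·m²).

|E| ≈ 4.77×10^6 V/m

By symmetry E is perpendicular to the slab. A Gaussian pillbox from −1.75 cm to +1.75 cm (face area A) lies entirely within the slab.
Q_enc = ρ·(2x)·A and flux = 2EA, so 2EA = 2ρxA/ε₀ ⇒ E = |ρ|x/ε₀.
E = (2.41e-3)(0.0175)/(8.85×10^-12) = 4.77×10^6 N/C.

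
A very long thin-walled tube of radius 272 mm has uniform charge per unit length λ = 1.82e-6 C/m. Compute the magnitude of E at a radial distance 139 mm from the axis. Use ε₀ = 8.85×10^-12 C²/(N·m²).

Coaxial Gaussian cylinder, radius r = 139 mm, length L (r < 272 mm, inside the shell).
All the surface charge lies outside this cylinder: Q_enc = 0, hence E = 0.

E = 0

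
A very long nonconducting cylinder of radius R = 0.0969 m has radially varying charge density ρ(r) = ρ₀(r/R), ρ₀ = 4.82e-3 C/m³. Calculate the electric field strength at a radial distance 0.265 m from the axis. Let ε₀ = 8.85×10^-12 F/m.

Choose a coaxial cylinder of radius r = 0.265 m (arbitrary length L) as the Gaussian surface (r > R, full charge per length enclosed).
λ_enc = 2π ∫₀^R ρ₀(r'/R)^1 r' dr' = 2πρ₀R²/3 = 9.479×10^-5 C/m.
Applying ∮E·dA = Q_enc/ε₀ with the end caps contributing no flux:
E = |λ_enc|/(2πε₀r) = (9.479×10^-5)/(2π·8.85×10^-12·0.265) = 6.43×10^6 N/C.

|E| ≈ 6.43×10^6 N/C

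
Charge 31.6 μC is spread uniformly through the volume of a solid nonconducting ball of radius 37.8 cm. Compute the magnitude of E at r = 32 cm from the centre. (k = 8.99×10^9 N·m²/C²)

By spherical symmetry E is radial; choose a Gaussian sphere of radius r = 32 cm (r < R).
For a uniform sphere the enclosed fraction is (r/R)³, so Q_enc = (31.6 μC)(0.32/0.378)³ = 1.917×10^-5 C.
By Gauss's law, ∮E·dA = E·4πr² = Q_enc/ε₀.
E = k|Q_enc|/r² = (8.99×10^9)(1.917×10^-5)/(0.32)² = 1.68×10^6 N/C.

E = 1.68e6 N/C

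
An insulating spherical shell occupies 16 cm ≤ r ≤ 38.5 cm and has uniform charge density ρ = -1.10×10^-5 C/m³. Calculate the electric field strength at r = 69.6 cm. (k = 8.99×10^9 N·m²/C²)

|E| = 4.53e4 N/C

Use a concentric Gaussian sphere at r = 69.6 cm (r > 38.5 cm, enclosing the whole shell).
Q_enc = ρ·(4π/3)(b³ − a³) = (-1.10×10^-5)·(4π/3)·((0.385)³ − (0.16)³) = -2.441×10^-6 C.
Applying ∮E·dA = Q_enc/ε₀ with Φ = E(4πr²):
E = k|Q_enc|/r² = (8.99×10^9)(2.441e-6)/(0.696)² = 4.53e4 N/C.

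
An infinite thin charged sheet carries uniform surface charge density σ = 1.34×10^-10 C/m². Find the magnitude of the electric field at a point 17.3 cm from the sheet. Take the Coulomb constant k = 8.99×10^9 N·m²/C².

|E| = 7.57 N/C

By planar symmetry E is perpendicular to the sheet and uniform; use a Gaussian pillbox with flat faces of area A on each side of the sheet.
Flux Φ = 2EA and Q_enc = σA, so 2EA = σA/ε₀ ⇒ E = |σ|/(2ε₀), independent of distance.
E = 2πk|σ| = 2π(8.99×10^9)(1.34×10^-10) = 7.57 N/C.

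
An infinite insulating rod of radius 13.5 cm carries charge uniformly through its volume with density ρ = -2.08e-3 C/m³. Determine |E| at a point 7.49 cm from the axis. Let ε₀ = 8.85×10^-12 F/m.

By cylindrical symmetry E is radial; use a coaxial Gaussian cylinder of radius 7.49 cm and length L (r < R).
Enclosed charge per unit length: λ_enc = ρ·πr² = (-2.08×10^-3)π(0.0749)² = -3.666e-5 C/m.
By Gauss's law (flux through the curved wall only), E·2πrL = λ_enc L/ε₀.
E = |λ_enc|/(2πε₀r) = (3.666e-5)/(2π·8.85×10^-12·0.0749) = 8.80×10^6 N/C.

|E| ≈ 8.80e6 N/C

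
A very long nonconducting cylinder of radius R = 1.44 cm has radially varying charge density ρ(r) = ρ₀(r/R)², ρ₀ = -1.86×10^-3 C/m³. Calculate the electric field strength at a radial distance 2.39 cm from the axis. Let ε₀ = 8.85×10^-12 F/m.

Choose a coaxial cylinder of radius r = 2.39 cm (arbitrary length L) as the Gaussian surface (r > R, full charge per length enclosed).
λ_enc = 2π ∫₀^R ρ₀(r'/R)^2 r' dr' = 2πρ₀R²/4 = -6.058×10^-7 C/m.
Gauss's law: E·2πrL = λ_enc L/ε₀.
E = |λ_enc|/(2πε₀r) = (6.058e-7)/(2π·8.85×10^-12·0.0239) = 4.56e5 N/C.

|E| ≈ 4.56e5 V/m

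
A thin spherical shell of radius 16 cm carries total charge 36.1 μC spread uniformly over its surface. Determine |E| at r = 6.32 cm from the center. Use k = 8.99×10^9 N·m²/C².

By spherical symmetry E is radial; choose a Gaussian sphere of radius r = 6.32 cm (inside the shell, r < 16 cm).
No charge lies within this surface, so Q_enc = 0 and Gauss's law gives E·4πr² = 0 ⇒ E = 0.

E = 0 (no enclosed charge)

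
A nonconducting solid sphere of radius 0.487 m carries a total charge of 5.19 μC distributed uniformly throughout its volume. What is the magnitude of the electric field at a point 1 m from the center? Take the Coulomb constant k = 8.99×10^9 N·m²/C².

E = 4.67e4 V/m

Take a concentric spherical Gaussian surface of radius r = 1 m (r > R, so the entire charge is enclosed).
Q_enc = 5.19 μC = 5.19×10^-6 C.
Since E is radial and uniform over the Gaussian sphere, Φ = E·4πr² = Q_enc/ε₀.
E = k|Q_enc|/r² = (8.99×10^9)(5.19×10^-6)/(1)² = 4.67e4 N/C.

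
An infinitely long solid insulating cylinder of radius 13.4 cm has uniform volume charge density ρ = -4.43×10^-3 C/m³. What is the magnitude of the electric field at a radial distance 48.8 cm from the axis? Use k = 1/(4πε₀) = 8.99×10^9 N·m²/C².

By cylindrical symmetry E is radial; use a coaxial Gaussian cylinder of radius 48.8 cm and length L (r > 13.4 cm, full cross-section enclosed).
λ_enc = ρ·πR² = (-4.43×10^-3)π(0.134)² = -2.499×10^-4 C/m.
By Gauss's law (flux through the curved wall only), E·2πrL = λ_enc L/ε₀.
E = 2k|λ_enc|/r = 2(8.99×10^9)(2.499×10^-4)/(0.488) = 9.21×10^6 N/C.

9.21×10^6 V/m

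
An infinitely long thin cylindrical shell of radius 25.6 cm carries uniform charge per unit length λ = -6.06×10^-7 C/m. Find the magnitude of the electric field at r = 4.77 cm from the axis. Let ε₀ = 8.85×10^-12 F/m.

|E| = 0 N/C

By cylindrical symmetry E is radial; use a coaxial Gaussian cylinder of radius 4.77 cm and length L (r < 25.6 cm, inside the shell).
All the surface charge lies outside this cylinder: Q_enc = 0, hence E = 0.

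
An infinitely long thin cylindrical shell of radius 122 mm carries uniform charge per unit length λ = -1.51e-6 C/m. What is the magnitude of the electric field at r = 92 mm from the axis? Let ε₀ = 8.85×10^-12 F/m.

Coaxial Gaussian cylinder, radius r = 92 mm, length L (r < 122 mm, inside the shell).
No charge is enclosed, so Gauss's law gives E·2πrL = 0 ⇒ E = 0.

E = 0 (no enclosed charge)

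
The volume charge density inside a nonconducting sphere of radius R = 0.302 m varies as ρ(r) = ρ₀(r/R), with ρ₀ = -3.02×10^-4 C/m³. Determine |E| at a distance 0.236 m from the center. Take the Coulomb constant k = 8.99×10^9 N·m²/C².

E ≈ 1.57×10^6 N/C

Take a concentric spherical Gaussian surface of radius r = 0.236 m (r < R).
Q_enc = ∫₀^r ρ(r')·4πr'² dr' = (4πρ₀/R) ∫₀^r r'^3 dr' = 4πρ₀ r^4/(4·R) = -9.745×10^-6 C.
Applying ∮E·dA = Q_enc/ε₀ with Φ = E(4πr²):
E = k|Q_enc|/r² = (8.99×10^9)(9.745×10^-6)/(0.236)² = 1.57×10^6 N/C.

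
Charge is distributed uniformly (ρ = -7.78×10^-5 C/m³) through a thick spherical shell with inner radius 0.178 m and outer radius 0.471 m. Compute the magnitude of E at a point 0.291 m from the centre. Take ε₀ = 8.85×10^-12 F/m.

|E| = 6.58×10^5 N/C

Take a concentric spherical Gaussian surface of radius r = 0.291 m (within the shell material, 0.178 m < r < 0.471 m).
Enclosed charge is the volume from a to r: Q_enc = (4π/3)ρ(r³ − a³) = -6.193×10^-6 C.
Gauss's law: E·4πr² = Q_enc/ε₀.
E = |Q_enc|/(4πε₀r²) = (6.193×10^-6)/(4π·8.85×10^-12·(0.291)²) = 6.58×10^5 N/C.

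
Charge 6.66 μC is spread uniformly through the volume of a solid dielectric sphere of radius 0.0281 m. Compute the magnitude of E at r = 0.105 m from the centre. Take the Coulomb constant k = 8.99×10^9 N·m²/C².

E ≈ 5.43×10^6 N/C

Use a concentric Gaussian sphere at r = 0.105 m (r > R, so the entire charge is enclosed).
Q_enc = 6.66 μC = 6.66×10^-6 C.
By Gauss's law, ∮E·dA = E·4πr² = Q_enc/ε₀.
E = k|Q_enc|/r² = (8.99×10^9)(6.66×10^-6)/(0.105)² = 5.43e6 N/C.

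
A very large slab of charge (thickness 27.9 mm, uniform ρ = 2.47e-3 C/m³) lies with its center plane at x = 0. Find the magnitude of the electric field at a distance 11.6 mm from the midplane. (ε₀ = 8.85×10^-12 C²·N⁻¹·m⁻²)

By symmetry E is perpendicular to the slab. A Gaussian pillbox from −11.6 mm to +11.6 mm (face area A) lies entirely within the slab.
Q_enc = ρ·(2x)·A and flux = 2EA, so 2EA = 2ρxA/ε₀ ⇒ E = |ρ|x/ε₀.
E = (2.47×10^-3)(0.0116)/(8.85×10^-12) = 3.24×10^6 N/C.

|E| ≈ 3.24e6 N/C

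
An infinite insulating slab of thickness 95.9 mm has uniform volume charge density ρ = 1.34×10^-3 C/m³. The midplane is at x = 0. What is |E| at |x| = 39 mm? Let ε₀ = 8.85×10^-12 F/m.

By symmetry E is perpendicular to the slab. A Gaussian pillbox from −39 mm to +39 mm (face area A) lies entirely within the slab.
Q_enc = ρ·(2x)·A and flux = 2EA, so 2EA = 2ρxA/ε₀ ⇒ E = |ρ|x/ε₀.
E = (1.34×10^-3)(0.039)/(8.85×10^-12) = 5.91e6 N/C.

|E| ≈ 5.91e6 N/C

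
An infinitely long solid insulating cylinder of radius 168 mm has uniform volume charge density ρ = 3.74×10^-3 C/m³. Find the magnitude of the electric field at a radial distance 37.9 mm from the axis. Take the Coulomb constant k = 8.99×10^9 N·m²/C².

Choose a coaxial cylinder of radius r = 37.9 mm (arbitrary length L) as the Gaussian surface (r < R).
Enclosed charge per unit length: λ_enc = ρ·πr² = (3.74e-3)π(0.0379)² = 1.688×10^-5 C/m.
Applying ∮E·dA = Q_enc/ε₀ with the end caps contributing no flux:
E = 2k|λ_enc|/r = 2(8.99×10^9)(1.688×10^-5)/(0.0379) = 8.01e6 N/C.

E = 8.01e6 V/m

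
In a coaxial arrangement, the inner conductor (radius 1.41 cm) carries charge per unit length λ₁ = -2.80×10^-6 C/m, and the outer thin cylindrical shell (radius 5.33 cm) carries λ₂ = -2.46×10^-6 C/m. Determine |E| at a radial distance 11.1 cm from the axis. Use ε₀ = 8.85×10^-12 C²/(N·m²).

Choose a coaxial cylinder of radius r = 11.1 cm (arbitrary length L) as the Gaussian surface (r > 5.33 cm, enclosing both).
λ_enc = λ₁ + λ₂ = (-2.80×10^-6) + (-2.46×10^-6) = -5.26×10^-6 C/m.
By Gauss's law (flux through the curved wall only), E·2πrL = λ_enc L/ε₀.
E = |λ_enc|/(2πε₀r) = (5.26×10^-6)/(2π·8.85×10^-12·0.111) = 8.52×10^5 N/C.

|E| = 8.52×10^5 N/C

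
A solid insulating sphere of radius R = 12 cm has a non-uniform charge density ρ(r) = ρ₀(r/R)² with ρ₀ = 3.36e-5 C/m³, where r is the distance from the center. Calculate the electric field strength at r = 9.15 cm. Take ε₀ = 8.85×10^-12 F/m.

E ≈ 4.04×10^4 N/C

Take a concentric spherical Gaussian surface of radius r = 9.15 cm (r < R).
Q_enc = ∫₀^r ρ(r')·4πr'² dr' = (4πρ₀/R²) ∫₀^r r'^4 dr' = 4πρ₀ r^5/(5·R²) = 3.761e-8 C.
Applying ∮E·dA = Q_enc/ε₀ with Φ = E(4πr²):
E = |Q_enc|/(4πε₀r²) = (3.761×10^-8)/(4π·8.85×10^-12·(0.0915)²) = 4.04×10^4 N/C.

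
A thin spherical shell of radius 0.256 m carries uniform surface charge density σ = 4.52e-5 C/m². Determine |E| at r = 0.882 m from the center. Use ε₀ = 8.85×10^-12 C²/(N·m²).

Take a concentric spherical Gaussian surface of radius r = 0.882 m (r > 0.256 m).
The entire shell is enclosed: Q_enc = σ·4πR² = (4.52×10^-5)·4π·(0.256)² = 3.722×10^-5 C.
Gauss's law: E·4πr² = Q_enc/ε₀.
E = |Q_enc|/(4πε₀r²) = (3.722×10^-5)/(4π·8.85×10^-12·(0.882)²) = 4.30×10^5 N/C.

4.30×10^5 N/C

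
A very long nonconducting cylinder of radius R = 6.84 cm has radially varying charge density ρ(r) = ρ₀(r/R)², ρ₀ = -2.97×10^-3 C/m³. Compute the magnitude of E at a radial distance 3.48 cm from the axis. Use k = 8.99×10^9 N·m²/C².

Choose a coaxial cylinder of radius r = 3.48 cm (arbitrary length L) as the Gaussian surface (r < R).
λ_enc = ∫₀^r ρ(r')·2πr' dr' = (2πρ₀/R²)·r^4/4 = -1.462e-6 C/m.
By Gauss's law (flux through the curved wall only), E·2πrL = λ_enc L/ε₀.
E = 2k|λ_enc|/r = 2(8.99×10^9)(1.462e-6)/(0.0348) = 7.56×10^5 N/C.

|E| ≈ 7.56×10^5 N/C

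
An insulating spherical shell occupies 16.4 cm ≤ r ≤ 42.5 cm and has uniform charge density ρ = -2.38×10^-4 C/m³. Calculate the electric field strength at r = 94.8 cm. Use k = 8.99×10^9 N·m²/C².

By spherical symmetry E is radial; choose a Gaussian sphere of radius r = 94.8 cm (r > 42.5 cm, enclosing the whole shell).
Q_enc = ρ·(4π/3)(b³ − a³) = (-2.38×10^-4)·(4π/3)·((0.425)³ − (0.164)³) = -7.213×10^-5 C.
Applying ∮E·dA = Q_enc/ε₀ with Φ = E(4πr²):
E = k|Q_enc|/r² = (8.99×10^9)(7.213×10^-5)/(0.948)² = 7.22×10^5 N/C.

7.22×10^5 N/C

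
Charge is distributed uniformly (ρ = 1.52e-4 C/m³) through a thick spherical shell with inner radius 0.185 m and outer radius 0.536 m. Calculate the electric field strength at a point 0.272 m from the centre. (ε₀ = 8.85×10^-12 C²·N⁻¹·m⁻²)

By spherical symmetry E is radial; choose a Gaussian sphere of radius r = 0.272 m (within the shell material, 0.185 m < r < 0.536 m).
Only the shell between 0.185 m and r is enclosed: Q_enc = ρ·(4π/3)(r³ − a³) = (1.52e-4)·(4π/3)·((0.272)³ − (0.185)³) = 8.781e-6 C.
Gauss's law: E·4πr² = Q_enc/ε₀.
E = |Q_enc|/(4πε₀r²) = (8.781e-6)/(4π·8.85×10^-12·(0.272)²) = 1.07×10^6 N/C.

E = 1.07×10^6 N/C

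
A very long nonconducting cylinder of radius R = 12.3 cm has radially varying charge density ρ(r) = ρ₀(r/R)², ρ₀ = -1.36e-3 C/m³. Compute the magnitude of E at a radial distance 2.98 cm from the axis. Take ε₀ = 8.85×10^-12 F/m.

Take a coaxial cylindrical Gaussian surface of radius r = 2.98 cm and length L (r < R).
Integrating ρ over the cross-section to radius r: λ_enc = (2πρ₀/R²) ∫₀^r r'^3 dr' = 2πρ₀ r^4/(4·R²) = -1.114×10^-7 C/m.
Since E is radial and uniform over the curved surface, Φ = E·2πrL = Q_enc/ε₀ = λ_enc L/ε₀.
E = |λ_enc|/(2πε₀r) = (1.114e-7)/(2π·8.85×10^-12·0.0298) = 6.72×10^4 N/C.

E = 6.72×10^4 N/C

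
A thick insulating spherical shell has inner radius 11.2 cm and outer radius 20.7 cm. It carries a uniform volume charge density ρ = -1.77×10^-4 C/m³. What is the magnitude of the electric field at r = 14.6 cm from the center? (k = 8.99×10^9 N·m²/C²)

|E| ≈ 5.34×10^5 N/C

Use a concentric Gaussian sphere at r = 14.6 cm (within the shell material, 11.2 cm < r < 20.7 cm).
Only the shell between 11.2 cm and r is enclosed: Q_enc = ρ·(4π/3)(r³ − a³) = (-1.77×10^-4)·(4π/3)·((0.146)³ − (0.112)³) = -1.266×10^-6 C.
Since E is radial and uniform over the Gaussian sphere, Φ = E·4πr² = Q_enc/ε₀.
E = k|Q_enc|/r² = (8.99×10^9)(1.266×10^-6)/(0.146)² = 5.34×10^5 N/C.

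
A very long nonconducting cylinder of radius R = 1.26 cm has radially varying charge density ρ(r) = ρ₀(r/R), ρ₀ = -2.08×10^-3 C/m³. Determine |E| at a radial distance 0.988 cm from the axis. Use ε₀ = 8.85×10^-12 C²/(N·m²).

E ≈ 6.07×10^5 N/C

Take a coaxial cylindrical Gaussian surface of radius r = 0.988 cm and length L (r < R).
λ_enc = ∫₀^r ρ(r')·2πr' dr' = (2πρ₀/R)·r^3/3 = -3.334×10^-7 C/m.
By Gauss's law (flux through the curved wall only), E·2πrL = λ_enc L/ε₀.
E = |λ_enc|/(2πε₀r) = (3.334e-7)/(2π·8.85×10^-12·0.00988) = 6.07e5 N/C.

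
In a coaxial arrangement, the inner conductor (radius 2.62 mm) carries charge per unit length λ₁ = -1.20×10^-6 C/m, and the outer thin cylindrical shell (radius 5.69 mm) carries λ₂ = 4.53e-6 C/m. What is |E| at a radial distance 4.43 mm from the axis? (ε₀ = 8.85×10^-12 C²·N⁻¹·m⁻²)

Take a coaxial cylindrical Gaussian surface of radius r = 4.43 mm and length L (between the conductors, 2.62 mm < r < 5.69 mm).
The shell at 5.69 mm lies outside the Gaussian surface, so λ_enc = λ₁ = -1.20×10^-6 C/m.
Gauss's law: E·2πrL = λ_enc L/ε₀.
E = |λ_enc|/(2πε₀r) = (1.20×10^-6)/(2π·8.85×10^-12·0.00443) = 4.87×10^6 N/C.

E ≈ 4.87×10^6 N/C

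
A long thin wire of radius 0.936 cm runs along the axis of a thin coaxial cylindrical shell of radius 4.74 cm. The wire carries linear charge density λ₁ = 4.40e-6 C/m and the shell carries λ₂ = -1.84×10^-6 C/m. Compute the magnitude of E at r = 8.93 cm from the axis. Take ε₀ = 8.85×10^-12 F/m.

|E| ≈ 5.16×10^5 N/C

Take a coaxial cylindrical Gaussian surface of radius r = 8.93 cm and length L (r > 4.74 cm, enclosing both).
λ_enc = λ₁ + λ₂ = (4.40e-6) + (-1.84×10^-6) = 2.56×10^-6 C/m.
Applying ∮E·dA = Q_enc/ε₀ with the end caps contributing no flux:
E = |λ_enc|/(2πε₀r) = (2.56×10^-6)/(2π·8.85×10^-12·0.0893) = 5.16e5 N/C.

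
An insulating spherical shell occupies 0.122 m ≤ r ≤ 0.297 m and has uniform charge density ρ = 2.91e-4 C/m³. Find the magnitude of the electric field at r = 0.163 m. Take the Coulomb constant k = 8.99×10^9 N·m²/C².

Take a concentric spherical Gaussian surface of radius r = 0.163 m (within the shell material, 0.122 m < r < 0.297 m).
Enclosed charge is the volume from a to r: Q_enc = (4π/3)ρ(r³ − a³) = 3.066×10^-6 C.
Gauss's law: E·4πr² = Q_enc/ε₀.
E = k|Q_enc|/r² = (8.99×10^9)(3.066×10^-6)/(0.163)² = 1.04×10^6 N/C.

E = 1.04e6 V/m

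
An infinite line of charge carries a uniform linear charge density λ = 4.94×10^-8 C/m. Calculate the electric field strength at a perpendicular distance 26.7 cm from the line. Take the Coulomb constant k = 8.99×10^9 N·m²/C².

E = 3.33×10^3 V/m

Take a coaxial cylindrical Gaussian surface of radius r = 26.7 cm and length L.
Q_enc = λL, so λ_enc = 4.94×10^-8 C/m.
Gauss's law: E·2πrL = λ_enc L/ε₀.
E = 2k|λ_enc|/r = 2(8.99×10^9)(4.94×10^-8)/(0.267) = 3.33e3 N/C.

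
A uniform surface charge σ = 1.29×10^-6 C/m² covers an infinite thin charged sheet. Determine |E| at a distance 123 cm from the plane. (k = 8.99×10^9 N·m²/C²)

E = 7.29×10^4 N/C

Choose a cylindrical pillbox piercing the sheet, end faces (area A) parallel to it.
Flux Φ = 2EA and Q_enc = σA, so 2EA = σA/ε₀ ⇒ E = |σ|/(2ε₀), independent of distance.
E = 2πk|σ| = 2π(8.99×10^9)(1.29×10^-6) = 7.29×10^4 N/C.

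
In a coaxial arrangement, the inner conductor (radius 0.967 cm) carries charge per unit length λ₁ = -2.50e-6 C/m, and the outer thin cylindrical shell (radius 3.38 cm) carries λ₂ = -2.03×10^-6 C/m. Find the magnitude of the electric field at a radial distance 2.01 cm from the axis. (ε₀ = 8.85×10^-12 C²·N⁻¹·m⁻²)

Coaxial Gaussian cylinder, radius r = 2.01 cm, length L (between the conductors, 0.967 cm < r < 3.38 cm).
Only the inner wire is enclosed; the outer shell contributes nothing inside itself. λ_enc = λ₁ = -2.50×10^-6 C/m.
Gauss's law: E·2πrL = λ_enc L/ε₀.
E = |λ_enc|/(2πε₀r) = (2.50e-6)/(2π·8.85×10^-12·0.0201) = 2.24×10^6 N/C.

2.24×10^6 V/m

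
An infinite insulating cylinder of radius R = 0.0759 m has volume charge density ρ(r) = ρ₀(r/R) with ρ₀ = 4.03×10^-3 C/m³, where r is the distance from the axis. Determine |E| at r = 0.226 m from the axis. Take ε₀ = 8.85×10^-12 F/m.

Take a coaxial cylindrical Gaussian surface of radius r = 0.226 m and length L (r > R, full charge per length enclosed).
λ_enc = 2π ∫₀^R ρ₀(r'/R)^1 r' dr' = 2πρ₀R²/3 = 4.862e-5 C/m.
Applying ∮E·dA = Q_enc/ε₀ with the end caps contributing no flux:
E = |λ_enc|/(2πε₀r) = (4.862e-5)/(2π·8.85×10^-12·0.226) = 3.87e6 N/C.

E = 3.87×10^6 N/C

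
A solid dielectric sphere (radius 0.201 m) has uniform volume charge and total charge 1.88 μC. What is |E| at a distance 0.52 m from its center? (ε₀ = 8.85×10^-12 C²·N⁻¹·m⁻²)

E = 6.25e4 N/C

Use a concentric Gaussian sphere at r = 0.52 m (r > R, so the entire charge is enclosed).
Q_enc = 1.88 μC = 1.88e-6 C.
Applying ∮E·dA = Q_enc/ε₀ with Φ = E(4πr²):
E = |Q_enc|/(4πε₀r²) = (1.88×10^-6)/(4π·8.85×10^-12·(0.52)²) = 6.25×10^4 N/C.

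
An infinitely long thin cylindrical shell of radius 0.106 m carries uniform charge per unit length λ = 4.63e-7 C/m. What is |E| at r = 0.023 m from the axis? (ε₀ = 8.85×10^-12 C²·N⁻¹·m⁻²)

Take a coaxial cylindrical Gaussian surface of radius r = 0.023 m and length L (r < 0.106 m, inside the shell).
No charge is enclosed, so Gauss's law gives E·2πrL = 0 ⇒ E = 0.

E = 0 (no enclosed charge)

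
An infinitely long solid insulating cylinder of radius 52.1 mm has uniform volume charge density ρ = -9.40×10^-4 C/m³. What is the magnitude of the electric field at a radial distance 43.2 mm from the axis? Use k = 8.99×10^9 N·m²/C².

By cylindrical symmetry E is radial; use a coaxial Gaussian cylinder of radius 43.2 mm and length L (r < R).
Charge inside radius r per length L is ρ·πr²·L, so λ_enc = ρπr² = -5.511×10^-6 C/m.
Gauss's law: E·2πrL = λ_enc L/ε₀.
E = 2k|λ_enc|/r = 2(8.99×10^9)(5.511×10^-6)/(0.0432) = 2.29e6 N/C.

E ≈ 2.29×10^6 V/m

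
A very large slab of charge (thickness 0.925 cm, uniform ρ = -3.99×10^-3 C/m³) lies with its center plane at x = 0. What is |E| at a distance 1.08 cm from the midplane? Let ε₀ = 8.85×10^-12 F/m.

The point |x| = 1.08 cm lies outside the slab (half-thickness 0.004625 m). A symmetric pillbox spanning the full slab encloses Q_enc = ρ·d·A.
Flux = 2EA ⇒ E = |ρ|d/(2ε₀), independent of distance outside.
E = (3.99×10^-3)(0.00925)/(2·8.85×10^-12) = 2.09×10^6 N/C.

E = 2.09e6 N/C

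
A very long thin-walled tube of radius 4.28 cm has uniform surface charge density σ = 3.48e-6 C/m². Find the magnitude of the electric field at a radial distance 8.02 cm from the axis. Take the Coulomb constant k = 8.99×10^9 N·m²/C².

|E| = 2.10×10^5 V/m

Coaxial Gaussian cylinder, radius r = 8.02 cm, length L (r > 4.28 cm).
The whole shell is enclosed: λ_enc = σ·2πR = (3.48×10^-6)·2π·(0.0428) = 9.358×10^-7 C/m.
By Gauss's law (flux through the curved wall only), E·2πrL = λ_enc L/ε₀.
E = 2k|λ_enc|/r = 2(8.99×10^9)(9.358×10^-7)/(0.0802) = 2.10e5 N/C.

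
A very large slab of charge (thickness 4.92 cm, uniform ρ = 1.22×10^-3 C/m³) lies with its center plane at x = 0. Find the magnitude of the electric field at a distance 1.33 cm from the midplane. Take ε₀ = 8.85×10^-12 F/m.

|E| ≈ 1.83e6 N/C

By symmetry E is perpendicular to the slab. A Gaussian pillbox from −1.33 cm to +1.33 cm (face area A) lies entirely within the slab.
Q_enc = ρ·(2x)·A and flux = 2EA, so 2EA = 2ρxA/ε₀ ⇒ E = |ρ|x/ε₀.
E = (1.22×10^-3)(0.0133)/(8.85×10^-12) = 1.83×10^6 N/C.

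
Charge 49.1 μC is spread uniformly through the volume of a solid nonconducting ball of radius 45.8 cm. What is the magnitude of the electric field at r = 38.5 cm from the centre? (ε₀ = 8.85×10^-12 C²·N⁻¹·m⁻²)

1.77×10^6 N/C

Use a concentric Gaussian sphere at r = 38.5 cm (r < R).
Only the charge within r is enclosed: Q_enc = Q·(r/R)³ = (49.1 μC)·(38.5 cm/45.8 cm)³ = 2.917×10^-5 C.
Gauss's law: E·4πr² = Q_enc/ε₀.
E = |Q_enc|/(4πε₀r²) = (2.917e-5)/(4π·8.85×10^-12·(0.385)²) = 1.77×10^6 N/C.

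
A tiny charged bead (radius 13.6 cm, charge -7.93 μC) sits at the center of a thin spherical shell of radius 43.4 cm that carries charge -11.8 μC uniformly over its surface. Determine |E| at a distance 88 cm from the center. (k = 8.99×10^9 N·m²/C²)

2.29×10^5 N/C

Symmetry ⇒ E = E(r) r̂. Gaussian sphere of radius r = 88 cm (r > 43.4 cm, enclosing both).
Q_enc = (-7.93 μC) + (-11.8 μC) = -1.973e-5 C.
Since E is radial and uniform over the Gaussian sphere, Φ = E·4πr² = Q_enc/ε₀.
E = k|Q_enc|/r² = (8.99×10^9)(1.973e-5)/(0.88)² = 2.29×10^5 N/C.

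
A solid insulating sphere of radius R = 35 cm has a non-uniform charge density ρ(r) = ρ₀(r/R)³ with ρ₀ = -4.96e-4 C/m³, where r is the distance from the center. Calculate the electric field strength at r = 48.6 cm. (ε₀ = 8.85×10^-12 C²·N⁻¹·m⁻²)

Symmetry ⇒ E = E(r) r̂. Gaussian sphere of radius r = 48.6 cm (r > R, all charge enclosed).
Q_enc = 4π ∫₀^R ρ₀(r'/R)^3 r'² dr' = 4πρ₀R³/6 = -4.454×10^-5 C.
Since E is radial and uniform over the Gaussian sphere, Φ = E·4πr² = Q_enc/ε₀.
E = |Q_enc|/(4πε₀r²) = (4.454e-5)/(4π·8.85×10^-12·(0.486)²) = 1.70×10^6 N/C.

E ≈ 1.70e6 V/m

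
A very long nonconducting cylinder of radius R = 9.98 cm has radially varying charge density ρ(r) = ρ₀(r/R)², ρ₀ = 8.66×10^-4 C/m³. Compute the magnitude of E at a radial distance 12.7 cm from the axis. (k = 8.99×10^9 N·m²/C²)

E ≈ 1.92×10^6 N/C

Choose a coaxial cylinder of radius r = 12.7 cm (arbitrary length L) as the Gaussian surface (r > R, full charge per length enclosed).
λ_enc = 2π ∫₀^R ρ₀(r'/R)^2 r' dr' = 2πρ₀R²/4 = 1.355×10^-5 C/m.
Applying ∮E·dA = Q_enc/ε₀ with the end caps contributing no flux:
E = 2k|λ_enc|/r = 2(8.99×10^9)(1.355e-5)/(0.127) = 1.92×10^6 N/C.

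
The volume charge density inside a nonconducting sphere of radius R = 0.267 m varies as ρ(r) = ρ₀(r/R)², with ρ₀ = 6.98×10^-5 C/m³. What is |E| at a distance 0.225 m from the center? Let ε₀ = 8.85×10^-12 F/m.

|E| ≈ 2.52×10^5 V/m

By spherical symmetry E is radial; choose a Gaussian sphere of radius r = 0.225 m (r < R).
Integrate the density: Q_enc = 4π ∫₀^r ρ₀(r'/R)^2 r'² dr' = 4πρ₀ r^5/(5·R²) = 1.419×10^-6 C.
Gauss's law: E·4πr² = Q_enc/ε₀.
E = |Q_enc|/(4πε₀r²) = (1.419e-6)/(4π·8.85×10^-12·(0.225)²) = 2.52×10^5 N/C.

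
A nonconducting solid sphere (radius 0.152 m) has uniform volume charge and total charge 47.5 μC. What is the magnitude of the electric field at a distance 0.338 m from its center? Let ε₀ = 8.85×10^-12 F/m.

By spherical symmetry E is radial; choose a Gaussian sphere of radius r = 0.338 m (r > R, so the entire charge is enclosed).
Q_enc = 47.5 μC = 4.75×10^-5 C.
By Gauss's law, ∮E·dA = E·4πr² = Q_enc/ε₀.
E = |Q_enc|/(4πε₀r²) = (4.75×10^-5)/(4π·8.85×10^-12·(0.338)²) = 3.74×10^6 N/C.

E ≈ 3.74e6 N/C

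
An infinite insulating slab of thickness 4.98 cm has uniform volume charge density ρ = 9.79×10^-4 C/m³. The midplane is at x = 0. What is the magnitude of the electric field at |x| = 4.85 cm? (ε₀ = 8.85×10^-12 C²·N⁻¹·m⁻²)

The point |x| = 4.85 cm lies outside the slab (half-thickness 0.0249 m). A symmetric pillbox spanning the full slab encloses Q_enc = ρ·d·A.
Flux = 2EA ⇒ E = |ρ|d/(2ε₀), independent of distance outside.
E = (9.79×10^-4)(0.0498)/(2·8.85×10^-12) = 2.75×10^6 N/C.

2.75e6 N/C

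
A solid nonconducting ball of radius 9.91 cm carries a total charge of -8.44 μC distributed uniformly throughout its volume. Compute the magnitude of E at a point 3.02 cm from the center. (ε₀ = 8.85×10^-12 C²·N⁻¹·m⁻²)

Take a concentric spherical Gaussian surface of radius r = 3.02 cm (r < R).
Only the charge within r is enclosed: Q_enc = Q·(r/R)³ = (-8.44 μC)·(3.02 cm/9.91 cm)³ = -2.389×10^-7 C.
Since E is radial and uniform over the Gaussian sphere, Φ = E·4πr² = Q_enc/ε₀.
E = |Q_enc|/(4πε₀r²) = (2.389×10^-7)/(4π·8.85×10^-12·(0.0302)²) = 2.35×10^6 N/C.

|E| ≈ 2.35×10^6 V/m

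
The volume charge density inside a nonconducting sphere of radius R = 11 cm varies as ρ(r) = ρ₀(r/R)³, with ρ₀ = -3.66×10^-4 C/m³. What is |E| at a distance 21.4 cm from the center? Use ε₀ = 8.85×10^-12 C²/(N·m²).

Use a concentric Gaussian sphere at r = 21.4 cm (r > R, all charge enclosed).
Q_enc = 4π ∫₀^R ρ₀(r'/R)^3 r'² dr' = 4πρ₀R³/6 = -1.02×10^-6 C.
By Gauss's law, ∮E·dA = E·4πr² = Q_enc/ε₀.
E = |Q_enc|/(4πε₀r²) = (1.02e-6)/(4π·8.85×10^-12·(0.214)²) = 2.00×10^5 N/C.

E ≈ 2.00×10^5 N/C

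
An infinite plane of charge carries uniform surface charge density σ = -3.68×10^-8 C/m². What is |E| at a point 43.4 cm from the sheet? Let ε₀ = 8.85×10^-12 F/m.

By planar symmetry E is perpendicular to the sheet and uniform; use a Gaussian pillbox with flat faces of area A on each side of the sheet.
Only the two end caps contribute flux: Φ = 2EA. With Q_enc = σA, Gauss's law gives E = |σ|/(2ε₀).
E = |σ|/(2ε₀) = (3.68e-8)/(2·8.85×10^-12) = 2.08×10^3 N/C.

E ≈ 2.08e3 N/C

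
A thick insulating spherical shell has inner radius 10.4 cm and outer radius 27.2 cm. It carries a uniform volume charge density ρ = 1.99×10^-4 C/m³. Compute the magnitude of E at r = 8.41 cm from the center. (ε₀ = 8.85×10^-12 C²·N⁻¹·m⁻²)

E = 0

Symmetry ⇒ E = E(r) r̂. Gaussian sphere of radius r = 8.41 cm (r < 10.4 cm, inside the empty cavity).
No charge is enclosed, so by Gauss's law E·4πr² = 0 ⇒ E = 0.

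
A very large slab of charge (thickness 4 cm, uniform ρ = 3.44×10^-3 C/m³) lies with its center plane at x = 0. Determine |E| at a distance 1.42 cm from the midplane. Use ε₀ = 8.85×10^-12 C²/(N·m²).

E = 5.52×10^6 N/C

By symmetry E is perpendicular to the slab. A Gaussian pillbox from −1.42 cm to +1.42 cm (face area A) lies entirely within the slab.
Q_enc = ρ·(2x)·A and flux = 2EA, so 2EA = 2ρxA/ε₀ ⇒ E = |ρ|x/ε₀.
E = (3.44e-3)(0.0142)/(8.85×10^-12) = 5.52×10^6 N/C.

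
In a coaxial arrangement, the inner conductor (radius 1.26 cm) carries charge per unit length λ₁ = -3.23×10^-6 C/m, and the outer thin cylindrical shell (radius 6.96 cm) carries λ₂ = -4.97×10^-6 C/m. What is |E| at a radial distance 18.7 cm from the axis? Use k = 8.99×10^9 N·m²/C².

|E| ≈ 7.88e5 N/C

Choose a coaxial cylinder of radius r = 18.7 cm (arbitrary length L) as the Gaussian surface (r > 6.96 cm, enclosing both).
λ_enc = λ₁ + λ₂ = (-3.23e-6) + (-4.97×10^-6) = -8.20×10^-6 C/m.
Applying ∮E·dA = Q_enc/ε₀ with the end caps contributing no flux:
E = 2k|λ_enc|/r = 2(8.99×10^9)(8.20e-6)/(0.187) = 7.88e5 N/C.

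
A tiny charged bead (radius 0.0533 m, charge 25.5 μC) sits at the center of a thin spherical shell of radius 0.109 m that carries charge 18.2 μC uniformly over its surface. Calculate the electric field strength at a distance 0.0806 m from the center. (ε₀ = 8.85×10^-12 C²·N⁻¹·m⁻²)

Symmetry ⇒ E = E(r) r̂. Gaussian sphere of radius r = 0.0806 m (between the bodies, 0.0533 m < r < 0.109 m).
Only the inner charge is enclosed; the outer shell contributes nothing inside itself. Q_enc = 25.5 μC = 2.55×10^-5 C.
Since E is radial and uniform over the Gaussian sphere, Φ = E·4πr² = Q_enc/ε₀.
E = |Q_enc|/(4πε₀r²) = (2.55e-5)/(4π·8.85×10^-12·(0.0806)²) = 3.53×10^7 N/C.

|E| = 3.53×10^7 N/C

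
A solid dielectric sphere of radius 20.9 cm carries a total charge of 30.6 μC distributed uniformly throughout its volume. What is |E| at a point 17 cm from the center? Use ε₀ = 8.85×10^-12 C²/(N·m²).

Symmetry ⇒ E = E(r) r̂. Gaussian sphere of radius r = 17 cm (r < R).
Only the charge within r is enclosed: Q_enc = Q·(r/R)³ = (30.6 μC)·(17 cm/20.9 cm)³ = 1.647×10^-5 C.
Gauss's law: E·4πr² = Q_enc/ε₀.
E = |Q_enc|/(4πε₀r²) = (1.647×10^-5)/(4π·8.85×10^-12·(0.17)²) = 5.12×10^6 N/C.

|E| = 5.12×10^6 N/C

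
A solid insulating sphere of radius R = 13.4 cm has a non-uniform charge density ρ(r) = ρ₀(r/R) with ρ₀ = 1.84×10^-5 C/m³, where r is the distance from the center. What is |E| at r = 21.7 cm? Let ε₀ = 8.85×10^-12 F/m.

E ≈ 2.66×10^4 N/C

Use a concentric Gaussian sphere at r = 21.7 cm (r > R, all charge enclosed).
Q_enc = 4π ∫₀^R ρ₀(r'/R)^1 r'² dr' = 4πρ₀R³/4 = 1.391×10^-7 C.
Gauss's law: E·4πr² = Q_enc/ε₀.
E = |Q_enc|/(4πε₀r²) = (1.391e-7)/(4π·8.85×10^-12·(0.217)²) = 2.66×10^4 N/C.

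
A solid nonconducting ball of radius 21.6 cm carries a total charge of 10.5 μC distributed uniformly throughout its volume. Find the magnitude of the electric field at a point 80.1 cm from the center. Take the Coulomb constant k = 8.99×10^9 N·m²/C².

Symmetry ⇒ E = E(r) r̂. Gaussian sphere of radius r = 80.1 cm (r > R, so the entire charge is enclosed).
Q_enc = 10.5 μC = 1.05e-5 C.
By Gauss's law, ∮E·dA = E·4πr² = Q_enc/ε₀.
E = k|Q_enc|/r² = (8.99×10^9)(1.05×10^-5)/(0.801)² = 1.47e5 N/C.

E ≈ 1.47e5 N/C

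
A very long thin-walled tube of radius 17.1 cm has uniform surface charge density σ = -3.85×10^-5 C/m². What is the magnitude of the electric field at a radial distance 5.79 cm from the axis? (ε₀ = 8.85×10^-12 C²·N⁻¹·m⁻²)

E = 0 (no enclosed charge)

Take a coaxial cylindrical Gaussian surface of radius r = 5.79 cm and length L (r < 17.1 cm, inside the shell).
No charge is enclosed, so Gauss's law gives E·2πrL = 0 ⇒ E = 0.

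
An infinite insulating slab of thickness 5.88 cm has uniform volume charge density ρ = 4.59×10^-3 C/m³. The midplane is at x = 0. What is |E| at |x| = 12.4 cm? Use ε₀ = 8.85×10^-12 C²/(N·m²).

The point |x| = 12.4 cm lies outside the slab (half-thickness 0.0294 m). A symmetric pillbox spanning the full slab encloses Q_enc = ρ·d·A.
Flux = 2EA ⇒ E = |ρ|d/(2ε₀), independent of distance outside.
E = (4.59×10^-3)(0.0588)/(2·8.85×10^-12) = 1.52×10^7 N/C.

E ≈ 1.52×10^7 N/C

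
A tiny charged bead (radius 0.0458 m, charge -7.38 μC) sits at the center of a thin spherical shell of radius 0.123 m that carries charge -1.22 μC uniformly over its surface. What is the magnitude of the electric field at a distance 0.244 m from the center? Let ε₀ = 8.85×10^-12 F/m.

Symmetry ⇒ E = E(r) r̂. Gaussian sphere of radius r = 0.244 m (r > 0.123 m, enclosing both).
Q_enc = (-7.38 μC) + (-1.22 μC) = -8.60×10^-6 C.
Since E is radial and uniform over the Gaussian sphere, Φ = E·4πr² = Q_enc/ε₀.
E = |Q_enc|/(4πε₀r²) = (8.60×10^-6)/(4π·8.85×10^-12·(0.244)²) = 1.30×10^6 N/C.

1.30×10^6 N/C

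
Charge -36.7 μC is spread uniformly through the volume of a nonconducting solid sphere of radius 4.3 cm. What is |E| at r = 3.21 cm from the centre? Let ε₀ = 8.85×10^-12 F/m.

1.33e8 N/C

By spherical symmetry E is radial; choose a Gaussian sphere of radius r = 3.21 cm (r < R).
For a uniform sphere the enclosed fraction is (r/R)³, so Q_enc = (-36.7 μC)(0.0321/0.043)³ = -1.527×10^-5 C.
By Gauss's law, ∮E·dA = E·4πr² = Q_enc/ε₀.
E = |Q_enc|/(4πε₀r²) = (1.527e-5)/(4π·8.85×10^-12·(0.0321)²) = 1.33×10^8 N/C.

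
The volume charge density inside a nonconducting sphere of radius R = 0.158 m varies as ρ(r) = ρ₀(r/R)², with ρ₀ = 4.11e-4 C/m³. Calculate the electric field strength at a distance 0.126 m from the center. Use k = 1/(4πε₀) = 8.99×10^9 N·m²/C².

7.44×10^5 V/m

Use a concentric Gaussian sphere at r = 0.126 m (r < R).
Integrate the density: Q_enc = 4π ∫₀^r ρ₀(r'/R)^2 r'² dr' = 4πρ₀ r^5/(5·R²) = 1.314×10^-6 C.
Applying ∮E·dA = Q_enc/ε₀ with Φ = E(4πr²):
E = k|Q_enc|/r² = (8.99×10^9)(1.314×10^-6)/(0.126)² = 7.44×10^5 N/C.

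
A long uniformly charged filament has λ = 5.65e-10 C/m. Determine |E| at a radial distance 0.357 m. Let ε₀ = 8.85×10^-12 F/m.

By cylindrical symmetry E is radial; use a coaxial Gaussian cylinder of radius 0.357 m and length L.
Q_enc = λL, so λ_enc = 5.65×10^-10 C/m.
Gauss's law: E·2πrL = λ_enc L/ε₀.
E = |λ_enc|/(2πε₀r) = (5.65×10^-10)/(2π·8.85×10^-12·0.357) = 28.5 N/C.

|E| = 28.5 N/C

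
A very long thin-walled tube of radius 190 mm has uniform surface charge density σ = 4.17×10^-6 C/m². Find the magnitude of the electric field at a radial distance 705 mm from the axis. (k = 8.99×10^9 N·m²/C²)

Take a coaxial cylindrical Gaussian surface of radius r = 705 mm and length L (r > 190 mm).
The whole shell is enclosed: λ_enc = σ·2πR = (4.17×10^-6)·2π·(0.19) = 4.978e-6 C/m.
Gauss's law: E·2πrL = λ_enc L/ε₀.
E = 2k|λ_enc|/r = 2(8.99×10^9)(4.978×10^-6)/(0.705) = 1.27e5 N/C.

|E| = 1.27×10^5 N/C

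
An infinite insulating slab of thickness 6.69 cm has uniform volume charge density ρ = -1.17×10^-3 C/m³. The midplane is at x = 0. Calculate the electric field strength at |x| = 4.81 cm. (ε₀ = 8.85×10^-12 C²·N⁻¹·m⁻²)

E = 4.42×10^6 N/C

The point |x| = 4.81 cm lies outside the slab (half-thickness 0.03345 m). A symmetric pillbox spanning the full slab encloses Q_enc = ρ·d·A.
Flux = 2EA ⇒ E = |ρ|d/(2ε₀), independent of distance outside.
E = (1.17e-3)(0.0669)/(2·8.85×10^-12) = 4.42×10^6 N/C.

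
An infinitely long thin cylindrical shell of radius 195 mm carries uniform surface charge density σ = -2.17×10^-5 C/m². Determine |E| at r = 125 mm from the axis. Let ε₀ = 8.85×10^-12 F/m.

Coaxial Gaussian cylinder, radius r = 125 mm, length L (r < 195 mm, inside the shell).
No charge is enclosed, so Gauss's law gives E·2πrL = 0 ⇒ E = 0.

E = 0 (no enclosed charge)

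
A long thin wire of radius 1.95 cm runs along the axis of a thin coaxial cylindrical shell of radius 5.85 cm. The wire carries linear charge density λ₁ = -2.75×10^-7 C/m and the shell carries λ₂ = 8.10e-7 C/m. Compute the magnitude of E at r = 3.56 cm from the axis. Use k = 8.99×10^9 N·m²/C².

Coaxial Gaussian cylinder, radius r = 3.56 cm, length L (between the conductors, 1.95 cm < r < 5.85 cm).
Only the inner wire is enclosed; the outer shell contributes nothing inside itself. λ_enc = λ₁ = -2.75e-7 C/m.
Applying ∮E·dA = Q_enc/ε₀ with the end caps contributing no flux:
E = 2k|λ_enc|/r = 2(8.99×10^9)(2.75e-7)/(0.0356) = 1.39e5 N/C.

E ≈ 1.39×10^5 N/C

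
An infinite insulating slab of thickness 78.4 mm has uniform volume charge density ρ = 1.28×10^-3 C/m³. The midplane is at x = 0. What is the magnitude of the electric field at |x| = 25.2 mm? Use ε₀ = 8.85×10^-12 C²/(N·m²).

By symmetry E is perpendicular to the slab. A Gaussian pillbox from −25.2 mm to +25.2 mm (face area A) lies entirely within the slab.
Q_enc = ρ·(2x)·A and flux = 2EA, so 2EA = 2ρxA/ε₀ ⇒ E = |ρ|x/ε₀.
E = (1.28e-3)(0.0252)/(8.85×10^-12) = 3.64×10^6 N/C.

E = 3.64×10^6 N/C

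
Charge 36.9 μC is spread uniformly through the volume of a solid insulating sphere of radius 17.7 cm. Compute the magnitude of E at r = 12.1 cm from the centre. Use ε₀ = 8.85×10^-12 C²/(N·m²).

Symmetry ⇒ E = E(r) r̂. Gaussian sphere of radius r = 12.1 cm (r < R).
For a uniform sphere the enclosed fraction is (r/R)³, so Q_enc = (36.9 μC)(0.121/0.177)³ = 1.179e-5 C.
Since E is radial and uniform over the Gaussian sphere, Φ = E·4πr² = Q_enc/ε₀.
E = |Q_enc|/(4πε₀r²) = (1.179×10^-5)/(4π·8.85×10^-12·(0.121)²) = 7.24e6 N/C.

|E| ≈ 7.24×10^6 N/C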